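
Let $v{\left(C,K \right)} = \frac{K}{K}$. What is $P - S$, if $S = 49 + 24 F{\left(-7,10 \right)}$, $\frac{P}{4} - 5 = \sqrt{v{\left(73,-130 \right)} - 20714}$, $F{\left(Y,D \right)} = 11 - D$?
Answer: $-53 + 4 i \sqrt{20713} \approx -53.0 + 575.68 i$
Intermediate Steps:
$v{\left(C,K \right)} = 1$
$P = 20 + 4 i \sqrt{20713}$ ($P = 20 + 4 \sqrt{1 - 20714} = 20 + 4 \sqrt{-20713} = 20 + 4 i \sqrt{20713} \approx 20.0 + 575.68 i$)
$S = 73$ ($S = 49 + 24 \left(11 - 10\right) = 49 + 24 \cdot 1 = 49 + 24 = 73$)
$P - S = \left(20 + 4 i \sqrt{20713}\right) - 73 = -53 + 4 i \sqrt{20713}$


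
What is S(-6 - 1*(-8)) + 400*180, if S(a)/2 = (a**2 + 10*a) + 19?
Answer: 72086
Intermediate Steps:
S(a) = 38 + 2*a**2 + 20*a (S(a) = 2*((a**2 + 10*a) + 19) = 2*(19 + a**2 + 10*a) = 38 + 2*a**2 + 20*a)
S(-6 - 1*(-8)) + 400*180 = (38 + 2*(-6 - 1*(-8))**2 + 20*(-6 - 1*(-8))) + 400*180 = (38 + 2*(-6 + 8)**2 + 20*(-6 + 8)) + 72000 = (38 + 2*2**2 + 20*2) + 72000 = (38 + 2*4 + 40) + 72000 = (38 + 8 + 40) + 72000 = 86 + 72000 = 72086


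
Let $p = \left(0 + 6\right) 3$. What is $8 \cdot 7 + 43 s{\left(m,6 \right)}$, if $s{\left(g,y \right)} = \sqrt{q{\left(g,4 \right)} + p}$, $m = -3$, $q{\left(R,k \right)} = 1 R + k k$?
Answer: $56 + 43 \sqrt{31} \approx 295.41$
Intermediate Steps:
$q{\left(R,k \right)} = R + k^{2}$
$p = 18$ ($p = 6 \cdot 3 = 18$)
$s{\left(g,y \right)} = \sqrt{34 + g}$ ($s{\left(g,y \right)} = \sqrt{\left(g + 4^{2}\right) + 18} = \sqrt{\left(g + 16\right) + 18} = \sqrt{\left(16 + g\right) + 18} = \sqrt{34 + g}$)
$8 \cdot 7 + 43 s{\left(m,6 \right)} = 8 \cdot 7 + 43 \sqrt{34 - 3} = 56 + 43 \sqrt{31}$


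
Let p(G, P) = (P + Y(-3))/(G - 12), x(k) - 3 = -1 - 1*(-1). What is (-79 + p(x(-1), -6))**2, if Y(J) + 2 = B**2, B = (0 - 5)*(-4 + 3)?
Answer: 529984/81 ≈ 6543.0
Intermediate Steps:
B = 5 (B = -5*(-1) = 5)
x(k) = 3 (x(k) = 3 + (-1 - 1*(-1)) = 3 + (-1 + 1) = 3 + 0 = 3)
Y(J) = 23 (Y(J) = -2 + 5**2 = -2 + 25 = 23)
p(G, P) = (23 + P)/(-12 + G) (p(G, P) = (P + 23)/(G - 12) = (23 + P)/(-12 + G))
(-79 + p(x(-1), -6))**2 = (-79 + (23 - 6)/(-12 + 3))**2 = (-79 + 17/(-9))**2 = (-79 - 1/9*17)**2 = (-79 - 17/9)**2 = (-728/9)**2 = 529984/81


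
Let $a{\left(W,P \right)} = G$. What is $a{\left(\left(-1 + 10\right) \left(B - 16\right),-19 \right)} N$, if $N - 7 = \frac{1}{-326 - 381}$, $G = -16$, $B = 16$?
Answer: $- \frac{79168}{707} \approx -111.98$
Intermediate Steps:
$a{\left(W,P \right)} = -16$
$N = \frac{4948}{707}$ ($N = 7 + \frac{1}{-326 - 381} = 7 + \frac{1}{-707} = 7 - \frac{1}{707} = \frac{4948}{707} \approx 6.9986$)
$a{\left(\left(-1 + 10\right) \left(B - 16\right),-19 \right)} N = \left(-16\right) \frac{4948}{707} = - \frac{79168}{707}$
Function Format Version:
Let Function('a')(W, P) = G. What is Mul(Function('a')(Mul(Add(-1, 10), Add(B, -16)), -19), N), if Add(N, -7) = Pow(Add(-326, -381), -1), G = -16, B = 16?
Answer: Rational(-79168, 707) ≈ -111.98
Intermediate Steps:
Function('a')(W, P) = -16
N = Rational(4948, 707) (N = Add(7, Pow(Add(-326, -381), -1)) = Add(7, Pow(-707, -1)) = Add(7, Rational(-1, 707)) = Rational(4948, 707) ≈ 6.9986)
Mul(Function('a')(Mul(Add(-1, 10), Add(B, -16)), -19), N) = Mul(-16, Rational(4948, 707)) = Rational(-79168, 707)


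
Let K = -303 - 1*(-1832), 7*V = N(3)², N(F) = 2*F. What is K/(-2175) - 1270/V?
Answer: -3231799/13050 ≈ -247.65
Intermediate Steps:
V = 36/7 (V = (2*3)²/7 = (⅐)*6² = (⅐)*36 = 36/7 ≈ 5.1429)
K = 1529 (K = -303 + 1832 = 1529)
K/(-2175) - 1270/V = 1529/(-2175) - 1270/36/7 = 1529*(-1/2175) - 1270*7/36 = -1529/2175 - 4445/18 = -3231799/13050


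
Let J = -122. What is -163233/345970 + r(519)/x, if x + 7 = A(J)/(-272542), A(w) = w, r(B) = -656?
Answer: 7692966792733/82499660230 ≈ 93.248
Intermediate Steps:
x = -953836/136271 (x = -7 - 122/(-272542) = -7 - 122*(-1/272542) = -7 + 61/136271 = -953836/136271 ≈ -6.9995)
-163233/345970 + r(519)/x = -163233/345970 - 656/(-953836/136271) = -163233*1/345970 - 656*(-136271/953836) = -163233/345970 + 22348444/238459 = 7692966792733/82499660230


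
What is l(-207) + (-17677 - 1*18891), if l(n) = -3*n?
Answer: -35947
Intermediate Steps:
l(-207) + (-17677 - 1*18891) = -3*(-207) + (-17677 - 1*18891) = 621 + (-17677 - 18891) = 621 - 36568 = -35947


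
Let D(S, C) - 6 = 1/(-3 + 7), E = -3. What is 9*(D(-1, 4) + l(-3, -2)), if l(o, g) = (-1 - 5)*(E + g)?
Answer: 1305/4 ≈ 326.25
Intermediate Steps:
l(o, g) = 18 - 6*g (l(o, g) = (-1 - 5)*(-3 + g) = -6*(-3 + g) = 18 - 6*g)
D(S, C) = 25/4 (D(S, C) = 6 + 1/(-3 + 7) = 6 + 1/4 = 25/4)
9*(D(-1, 4) + l(-3, -2)) = 9*(25/4 + (18 - 6*(-2))) = 9*(25/4 + (18 + 12)) = 9*(25/4 + 30) = 9*(145/4) = 1305/4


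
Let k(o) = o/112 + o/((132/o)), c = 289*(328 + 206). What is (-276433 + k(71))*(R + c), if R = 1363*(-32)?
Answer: -56548059506335/1848 ≈ -3.0600e+10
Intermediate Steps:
c = 154326 (c = 289*534 = 154326)
k(o) = o/112 + o²/132 (k(o) = o*(1/112) + o*(o/132) = o/112 + o²/132)
R = -43616
(-276433 + k(71))*(R + c) = (-276433 + (1/3696)*71*(33 + 28*71))*(-43616 + 154326) = (-276433 + (1/3696)*71*(33 + 1988))*110710 = (-276433 + (1/3696)*71*2021)*110710 = (-276433 + 143491/3696)*110710 = -1021552877/3696*110710 = -56548059506335/1848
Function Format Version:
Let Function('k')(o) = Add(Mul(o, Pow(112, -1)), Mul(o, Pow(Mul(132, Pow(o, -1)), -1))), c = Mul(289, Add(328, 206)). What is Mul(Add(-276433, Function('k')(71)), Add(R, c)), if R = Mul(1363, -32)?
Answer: Rational(-56548059506335, 1848) ≈ -3.0600e+10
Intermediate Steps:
c = 154326 (c = Mul(289, 534) = 154326)
Function('k')(o) = Add(Mul(Rational(1, 112), o), Mul(Rational(1, 132), Pow(o, 2))) (Function('k')(o) = Add(Mul(o, Rational(1, 112)), Mul(o, Mul(Rational(1, 132), o))) = Add(Mul(Rational(1, 112), o), Mul(Rational(1, 132), Pow(o, 2))))
R = -43616
Mul(Add(-276433, Function('k')(71)), Add(R, c)) = Mul(Add(-276433, Mul(Rational(1, 3696), 71, Add(33, Mul(28, 71)))), Add(-43616, 154326)) = Mul(Add(-276433, Mul(Rational(1, 3696), 71, Add(33, 1988))), 110710) = Mul(Add(-276433, Mul(Rational(1, 3696), 71, 2021)), 110710) = Mul(Add(-276433, Rational(143491, 3696)), 110710) = Mul(Rational(-1021552877, 3696), 110710) = Rational(-56548059506335, 1848)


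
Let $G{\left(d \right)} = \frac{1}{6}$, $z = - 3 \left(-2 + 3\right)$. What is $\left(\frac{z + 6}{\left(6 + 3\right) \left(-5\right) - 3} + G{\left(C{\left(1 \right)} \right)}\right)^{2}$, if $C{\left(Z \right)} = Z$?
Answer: $\frac{25}{2304} \approx 0.010851$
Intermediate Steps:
$z = -3$ ($z = \left(-3\right) 1 = -3$)
$G{\left(d \right)} = \frac{1}{6}$
$\left(\frac{z + 6}{\left(6 + 3\right) \left(-5\right) - 3} + G{\left(C{\left(1 \right)} \right)}\right)^{2} = \left(\frac{-3 + 6}{\left(6 + 3\right) \left(-5\right) - 3} + \frac{1}{6}\right)^{2} = \left(\frac{3}{9 \left(-5\right) - 3} + \frac{1}{6}\right)^{2} = \left(\frac{3}{-45 - 3} + \frac{1}{6}\right)^{2} = \left(\frac{3}{-48} + \frac{1}{6}\right)^{2} = \left(3 \left(- \frac{1}{48}\right) + \frac{1}{6}\right)^{2} = \left(- \frac{1}{16} + \frac{1}{6}\right)^{2} = \left(\frac{5}{48}\right)^{2} = \frac{25}{2304}$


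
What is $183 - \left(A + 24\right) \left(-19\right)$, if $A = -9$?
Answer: $468$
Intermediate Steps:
$183 - \left(A + 24\right) \left(-19\right) = 183 - \left(-9 + 24\right) \left(-19\right) = 183 - 15 \left(-19\right) = 183 - -285 = 183 + 285 = 468$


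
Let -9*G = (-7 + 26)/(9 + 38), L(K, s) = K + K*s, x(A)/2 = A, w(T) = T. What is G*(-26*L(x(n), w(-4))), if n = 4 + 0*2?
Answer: -3952/141 ≈ -28.028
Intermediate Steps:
n = 4 (n = 4 + 0 = 4)
x(A) = 2*A
G = -19/423 (G = -(-7 + 26)/(9*(9 + 38)) = -19/(9*47) = -1/9*19/47 = -19/423 ≈ -0.044917)
G*(-26*L(x(n), w(-4))) = -(-494)*(2*4)*(1 - 4)/423 = -(-494)*8*(-3)/423 = -(-494)*(-24)/423 = -19/423*624 = -3952/141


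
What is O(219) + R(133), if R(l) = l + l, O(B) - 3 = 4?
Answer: 273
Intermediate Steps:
O(B) = 7 (O(B) = 3 + 4 = 7)
R(l) = 2*l
O(219) + R(133) = 7 + 2*133 = 7 + 266 = 273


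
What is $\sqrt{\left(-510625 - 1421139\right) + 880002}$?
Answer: $i \sqrt{1051762} \approx 1025.6 i$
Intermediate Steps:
$\sqrt{\left(-510625 - 1421139\right) + 880002} = \sqrt{-1931764 + 880002} = \sqrt{-1051762} = i \sqrt{1051762}$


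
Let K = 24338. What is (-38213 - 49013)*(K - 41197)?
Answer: 1470543134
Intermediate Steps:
(-38213 - 49013)*(K - 41197) = (-38213 - 49013)*(24338 - 41197) = -87226*(-16859) = 1470543134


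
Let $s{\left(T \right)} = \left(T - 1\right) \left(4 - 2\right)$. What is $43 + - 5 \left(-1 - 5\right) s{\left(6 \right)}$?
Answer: $343$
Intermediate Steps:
$s{\left(T \right)} = -2 + 2 T$ ($s{\left(T \right)} = \left(-1 + T\right) 2 = -2 + 2 T$)
$43 + - 5 \left(-1 - 5\right) s{\left(6 \right)} = 43 + - 5 \left(-1 - 5\right) \left(-2 + 2 \cdot 6\right) = 43 + \left(-5\right) \left(-6\right) \left(-2 + 12\right) = 43 + 30 \cdot 10 = 43 + 300 = 343$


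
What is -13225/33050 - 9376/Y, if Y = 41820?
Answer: -8629463/13821510 ≈ -0.62435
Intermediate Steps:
-13225/33050 - 9376/Y = -13225/33050 - 9376/41820 = -13225*1/33050 - 9376*1/41820 = -529/1322 - 2344/10455 = -8629463/13821510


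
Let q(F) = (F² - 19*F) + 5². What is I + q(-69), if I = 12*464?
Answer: 11665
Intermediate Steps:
q(F) = 25 + F² - 19*F (q(F) = (F² - 19*F) + 25 = 25 + F² - 19*F)
I = 5568
I + q(-69) = 5568 + (25 + (-69)² - 19*(-69)) = 5568 + (25 + 4761 + 1311) = 5568 + 6097 = 11665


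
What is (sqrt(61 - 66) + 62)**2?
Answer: (62 + I*sqrt(5))**2 ≈ 3839.0 + 277.27*I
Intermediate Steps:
(sqrt(61 - 66) + 62)**2 = (sqrt(-5) + 62)**2 = (I*sqrt(5) + 62)**2 = (62 + I*sqrt(5))**2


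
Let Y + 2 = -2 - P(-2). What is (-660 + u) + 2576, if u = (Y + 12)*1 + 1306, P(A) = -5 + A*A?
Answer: 3231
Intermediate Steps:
P(A) = -5 + A**2
Y = -3 (Y = -2 + (-2 - (-5 + (-2)**2)) = -2 + (-2 - (-5 + 4)) = -2 + (-2 - 1*(-1)) = -2 + (-2 + 1) = -2 - 1 = -3)
u = 1315 (u = (-3 + 12)*1 + 1306 = 9*1 + 1306 = 9 + 1306 = 1315)
(-660 + u) + 2576 = (-660 + 1315) + 2576 = 655 + 2576 = 3231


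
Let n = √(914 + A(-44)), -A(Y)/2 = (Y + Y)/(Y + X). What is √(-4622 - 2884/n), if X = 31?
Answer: √(-158338668798 - 8440026*√152178)/5853 ≈ 68.688*I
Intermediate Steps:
A(Y) = -4*Y/(31 + Y) (A(Y) = -2*(Y + Y)/(Y + 31) = -2*2*Y/(31 + Y) = -4*Y/(31 + Y))
n = √152178/13 (n = √(914 - 4*(-44)/(31 - 44)) = √(914 - 4*(-44)/(-13)) = √(914 - 4*(-44)*(-1/13)) = √(914 - 176/13) = √(11706/13) = √152178/13 ≈ 30.008)
√(-4622 - 2884/n) = √(-4622 - 2884*√152178/11706) = √(-4622 - 1442*√152178/5853)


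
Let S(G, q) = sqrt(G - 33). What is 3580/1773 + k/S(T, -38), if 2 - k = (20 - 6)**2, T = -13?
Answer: 3580/1773 + 97*I*sqrt(46)/23 ≈ 2.0192 + 28.604*I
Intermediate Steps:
S(G, q) = sqrt(-33 + G)
k = -194 (k = 2 - (20 - 6)**2 = 2 - 1*14**2 = 2 - 1*196 = 2 - 196 = -194)
3580/1773 + k/S(T, -38) = 3580/1773 - 194/sqrt(-33 - 13) = 3580*(1/1773) - 194*(-I*sqrt(46)/46) = 3580/1773 - 194*(-I*sqrt(46)/46) = 3580/1773 - (-97)*I*sqrt(46)/23 = 3580/1773 + 97*I*sqrt(46)/23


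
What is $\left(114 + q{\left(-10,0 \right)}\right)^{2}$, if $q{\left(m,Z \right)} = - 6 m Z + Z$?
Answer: $12996$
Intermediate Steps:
$q{\left(m,Z \right)} = Z - 6 Z m$ ($q{\left(m,Z \right)} = - 6 Z m + Z = Z - 6 Z m$)
$\left(114 + q{\left(-10,0 \right)}\right)^{2} = \left(114 + 0 \left(1 - -60\right)\right)^{2} = \left(114 + 0 \left(1 + 60\right)\right)^{2} = \left(114 + 0 \cdot 61\right)^{2} = \left(114 + 0\right)^{2} = 114^{2} = 12996$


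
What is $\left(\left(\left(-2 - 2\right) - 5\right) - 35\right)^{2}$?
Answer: $1936$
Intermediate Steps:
$\left(\left(\left(-2 - 2\right) - 5\right) - 35\right)^{2} = \left(\left(-4 - 5\right) - 35\right)^{2} = \left(-9 - 35\right)^{2} = \left(-44\right)^{2} = 1936$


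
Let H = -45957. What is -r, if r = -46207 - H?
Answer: 250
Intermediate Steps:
r = -250 (r = -46207 - 1*(-45957) = -46207 + 45957 = -250)
-r = -1*(-250) = 250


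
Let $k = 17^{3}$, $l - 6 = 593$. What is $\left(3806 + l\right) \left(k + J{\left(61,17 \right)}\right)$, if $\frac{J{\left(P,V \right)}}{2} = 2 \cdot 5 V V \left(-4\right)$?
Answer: $-80201835$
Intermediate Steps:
$l = 599$ ($l = 6 + 593 = 599$)
$J{\left(P,V \right)} = - 80 V^{2}$ ($J{\left(P,V \right)} = 2 \cdot 2 \cdot 5 V V \left(-4\right) = 2 \cdot 10 V^{2} \left(-4\right) = 2 \cdot 10 \left(- 4 V^{2}\right) = 2 \left(- 40 V^{2}\right) = - 80 V^{2}$)
$k = 4913$
$\left(3806 + l\right) \left(k + J{\left(61,17 \right)}\right) = \left(3806 + 599\right) \left(4913 - 80 \cdot 17^{2}\right) = 4405 \left(4913 - 23120\right) = 4405 \left(-18207\right) = -80201835$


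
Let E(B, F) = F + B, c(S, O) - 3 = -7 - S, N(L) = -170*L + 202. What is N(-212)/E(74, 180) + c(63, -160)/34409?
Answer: 623516980/4369943 ≈ 142.68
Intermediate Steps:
N(L) = 202 - 170*L
c(S, O) = -4 - S (c(S, O) = 3 + (-7 - S) = -4 - S)
E(B, F) = B + F
N(-212)/E(74, 180) + c(63, -160)/34409 = (202 - 170*(-212))/(74 + 180) + (-4 - 1*63)/34409 = (202 + 36040)/254 + (-4 - 63)*(1/34409) = 36242*(1/254) - 67*1/34409 = 18121/127 - 67/34409 = 623516980/4369943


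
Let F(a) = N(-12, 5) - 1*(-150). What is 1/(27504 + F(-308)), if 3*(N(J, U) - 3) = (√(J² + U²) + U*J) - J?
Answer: 3/82936 ≈ 3.6172e-5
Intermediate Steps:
N(J, U) = 3 - J/3 + √(J² + U²)/3 + J*U/3 (N(J, U) = 3 + ((√(J² + U²) + U*J) - J)/3 = 3 + ((√(J² + U²) + J*U) - J)/3 = 3 + (√(J² + U²) - J + J*U)/3 = 3 + (-J/3 + √(J² + U²)/3 + J*U/3) = 3 - J/3 + √(J² + U²)/3 + J*U/3)
F(a) = 424/3 (F(a) = (3 - ⅓*(-12) + √((-12)² + 5²)/3 + (⅓)*(-12)*5) - 1*(-150) = (3 + 4 + √(144 + 25)/3 - 20) + 150 = (3 + 4 + √169/3 - 20) + 150 = (3 + 4 + (⅓)*13 - 20) + 150 = (3 + 4 + 13/3 - 20) + 150 = -26/3 + 150 = 424/3)
1/(27504 + F(-308)) = 1/(27504 + 424/3) = 1/(82936/3) = 3/82936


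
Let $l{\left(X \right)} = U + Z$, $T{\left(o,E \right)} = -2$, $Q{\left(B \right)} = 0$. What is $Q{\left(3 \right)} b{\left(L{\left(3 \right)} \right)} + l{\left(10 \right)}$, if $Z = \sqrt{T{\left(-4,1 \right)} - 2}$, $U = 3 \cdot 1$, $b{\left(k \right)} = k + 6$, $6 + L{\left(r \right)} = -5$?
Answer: $3 + 2 i \approx 3.0 + 2.0 i$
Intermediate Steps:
$L{\left(r \right)} = -11$ ($L{\left(r \right)} = -6 - 5 = -11$)
$b{\left(k \right)} = 6 + k$
$U = 3$
$Z = 2 i$ ($Z = \sqrt{-2 - 2} = \sqrt{-4} = 2 i \approx 2.0 i$)
$l{\left(X \right)} = 3 + 2 i$
$Q{\left(3 \right)} b{\left(L{\left(3 \right)} \right)} + l{\left(10 \right)} = 0 \left(6 - 11\right) + \left(3 + 2 i\right) = 0 \left(-5\right) + \left(3 + 2 i\right) = 0 + \left(3 + 2 i\right) = 3 + 2 i$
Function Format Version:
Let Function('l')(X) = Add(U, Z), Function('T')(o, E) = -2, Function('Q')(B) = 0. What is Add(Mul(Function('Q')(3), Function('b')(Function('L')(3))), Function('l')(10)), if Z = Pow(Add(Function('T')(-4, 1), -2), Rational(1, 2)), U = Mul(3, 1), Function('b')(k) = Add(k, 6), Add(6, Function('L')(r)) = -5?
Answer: Add(3, Mul(2, I)) ≈ Add(3.0000, Mul(2.0000, I))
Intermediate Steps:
Function('L')(r) = -11 (Function('L')(r) = Add(-6, -5) = -11)
Function('b')(k) = Add(6, k)
U = 3
Z = Mul(2, I) (Z = Pow(Add(-2, -2), Rational(1, 2)) = Pow(-4, Rational(1, 2)) = Mul(2, I) ≈ Mul(2.0000, I))
Function('l')(X) = Add(3, Mul(2, I))
Add(Mul(Function('Q')(3), Function('b')(Function('L')(3))), Function('l')(10)) = Add(Mul(0, Add(6, -11)), Add(3, Mul(2, I))) = Add(Mul(0, -5), Add(3, Mul(2, I))) = Add(0, Add(3, Mul(2, I))) = Add(3, Mul(2, I))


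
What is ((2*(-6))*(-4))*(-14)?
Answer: -672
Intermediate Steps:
((2*(-6))*(-4))*(-14) = -12*(-4)*(-14) = 48*(-14) = -672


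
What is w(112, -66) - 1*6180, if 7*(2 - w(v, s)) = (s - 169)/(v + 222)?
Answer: -14443929/2338 ≈ -6177.9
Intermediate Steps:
w(v, s) = 2 - (-169 + s)/(7*(222 + v)) (w(v, s) = 2 - (s - 169)/(7*(v + 222)) = 2 - (-169 + s)/(7*(222 + v)))
w(112, -66) - 1*6180 = (3277 - 1*(-66) + 14*112)/(7*(222 + 112)) - 1*6180 = (⅐)*(3277 + 66 + 1568)/334 - 6180 = (⅐)*(1/334)*4911 - 6180 = 4911/2338 - 6180 = -14443929/2338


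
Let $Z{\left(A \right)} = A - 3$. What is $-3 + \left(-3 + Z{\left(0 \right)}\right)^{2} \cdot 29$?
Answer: $1041$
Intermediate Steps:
$Z{\left(A \right)} = -3 + A$
$-3 + \left(-3 + Z{\left(0 \right)}\right)^{2} \cdot 29 = -3 + \left(-3 + \left(-3 + 0\right)\right)^{2} \cdot 29 = -3 + \left(-3 - 3\right)^{2} \cdot 29 = -3 + \left(-6\right)^{2} \cdot 29 = -3 + 36 \cdot 29 = -3 + 1044 = 1041$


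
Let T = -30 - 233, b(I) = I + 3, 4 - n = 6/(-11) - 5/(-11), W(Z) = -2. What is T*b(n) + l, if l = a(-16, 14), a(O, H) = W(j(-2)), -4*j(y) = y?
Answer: -20536/11 ≈ -1866.9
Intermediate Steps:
j(y) = -y/4
a(O, H) = -2
l = -2
n = 45/11 (n = 4 - (6/(-11) - 5/(-11)) = 4 - (6*(-1/11) - 5*(-1/11)) = 4 - (-6/11 + 5/11) = 4 - 1*(-1/11) = 4 + 1/11 = 45/11 ≈ 4.0909)
b(I) = 3 + I
T = -263
T*b(n) + l = -263*(3 + 45/11) - 2 = -263*78/11 - 2 = -20514/11 - 2 = -20536/11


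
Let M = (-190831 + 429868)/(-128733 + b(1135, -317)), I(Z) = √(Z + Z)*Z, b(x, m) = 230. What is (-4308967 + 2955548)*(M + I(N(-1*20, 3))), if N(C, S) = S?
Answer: 19030424559/7559 - 4060257*√6 ≈ -7.4280e+6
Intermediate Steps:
I(Z) = √2*Z^(3/2) (I(Z) = √(2*Z)*Z = (√2*√Z)*Z = √2*Z^(3/2))
M = -14061/7559 (M = (-190831 + 429868)/(-128733 + 230) = 239037/(-128503) = 239037*(-1/128503) = -14061/7559 ≈ -1.8602)
(-4308967 + 2955548)*(M + I(N(-1*20, 3))) = (-4308967 + 2955548)*(-14061/7559 + √2*3^(3/2)) = -1353419*(-14061/7559 + √2*(3*√3)) = -1353419*(-14061/7559 + 3*√6) = 19030424559/7559 - 4060257*√6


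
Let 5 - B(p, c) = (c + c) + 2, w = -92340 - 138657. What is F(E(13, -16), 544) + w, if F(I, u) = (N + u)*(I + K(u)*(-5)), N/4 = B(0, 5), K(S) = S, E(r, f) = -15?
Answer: -1642257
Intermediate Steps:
w = -230997
B(p, c) = 3 - 2*c (B(p, c) = 5 - ((c + c) + 2) = 5 - (2*c + 2) = 5 - (2 + 2*c) = 5 + (-2 - 2*c) = 3 - 2*c)
N = -28 (N = 4*(3 - 2*5) = 4*(3 - 10) = 4*(-7) = -28)
F(I, u) = (-28 + u)*(I - 5*u) (F(I, u) = (-28 + u)*(I + u*(-5)) = (-28 + u)*(I - 5*u))
F(E(13, -16), 544) + w = (-28*(-15) - 5*544**2 + 140*544 - 15*544) - 230997 = (420 - 5*295936 + 76160 - 8160) - 230997 = (420 - 1479680 + 76160 - 8160) - 230997 = -1411260 - 230997 = -1642257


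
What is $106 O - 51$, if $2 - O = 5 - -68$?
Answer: $-7577$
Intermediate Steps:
$O = -71$ ($O = 2 - \left(5 - -68\right) = 2 - \left(5 + 68\right) = 2 - 73 = -71$)
$106 O - 51 = 106 \left(-71\right) - 51 = -7526 - 51 = -7577$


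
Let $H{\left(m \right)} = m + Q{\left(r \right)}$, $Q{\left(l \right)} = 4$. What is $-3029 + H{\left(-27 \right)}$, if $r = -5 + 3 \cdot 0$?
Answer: $-3052$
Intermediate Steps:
$r = -5$ ($r = -5 + 0 = -5$)
$H{\left(m \right)} = 4 + m$ ($H{\left(m \right)} = m + 4 = 4 + m$)
$-3029 + H{\left(-27 \right)} = -3029 + \left(4 - 27\right) = -3029 - 23 = -3052$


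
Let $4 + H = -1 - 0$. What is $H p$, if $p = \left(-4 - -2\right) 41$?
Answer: $410$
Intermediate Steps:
$p = -82$ ($p = \left(-4 + 2\right) 41 = \left(-2\right) 41 = -82$)
$H = -5$ ($H = -4 - 1 = -5$)
$H p = \left(-5\right) \left(-82\right) = 410$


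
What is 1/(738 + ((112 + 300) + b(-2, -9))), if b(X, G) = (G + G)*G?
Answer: 1/1312 ≈ 0.00076220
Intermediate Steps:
b(X, G) = 2*G² (b(X, G) = (2*G)*G = 2*G²)
1/(738 + ((112 + 300) + b(-2, -9))) = 1/(738 + ((112 + 300) + 2*(-9)²)) = 1/(738 + (412 + 2*81)) = 1/(738 + (412 + 162)) = 1/(738 + 574) = 1/1312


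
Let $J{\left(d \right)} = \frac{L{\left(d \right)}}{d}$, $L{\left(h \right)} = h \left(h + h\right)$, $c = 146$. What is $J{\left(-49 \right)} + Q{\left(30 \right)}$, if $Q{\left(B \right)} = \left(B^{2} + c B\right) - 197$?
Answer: $4985$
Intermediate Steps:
$L{\left(h \right)} = 2 h^{2}$ ($L{\left(h \right)} = h 2 h = 2 h^{2}$)
$J{\left(d \right)} = 2 d$ ($J{\left(d \right)} = \frac{2 d^{2}}{d} = 2 d$)
$Q{\left(B \right)} = -197 + B^{2} + 146 B$ ($Q{\left(B \right)} = \left(B^{2} + 146 B\right) - 197 = -197 + B^{2} + 146 B$)
$J{\left(-49 \right)} + Q{\left(30 \right)} = 2 \left(-49\right) + \left(-197 + 30^{2} + 146 \cdot 30\right) = -98 + \left(-197 + 900 + 4380\right) = -98 + 5083 = 4985$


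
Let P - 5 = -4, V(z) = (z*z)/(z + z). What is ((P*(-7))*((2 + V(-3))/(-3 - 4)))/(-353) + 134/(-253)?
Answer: -94857/178618 ≈ -0.53106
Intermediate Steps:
V(z) = z/2 (V(z) = z²/((2*z)) = z²*(1/(2*z)) = z/2)
P = 1 (P = 5 - 4 = 1)
((P*(-7))*((2 + V(-3))/(-3 - 4)))/(-353) + 134/(-253) = ((1*(-7))*((2 + (½)*(-3))/(-3 - 4)))/(-353) + 134/(-253) = -7*(2 - 3/2)/(-7)*(-1/353) + 134*(-1/253) = -7*(-1)/(2*7)*(-1/353) - 134/253 = -7*(-1/14)*(-1/353) - 134/253 = (½)*(-1/353) - 134/253 = -1/706 - 134/253 = -94857/178618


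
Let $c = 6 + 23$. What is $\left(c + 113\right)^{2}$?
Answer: $20164$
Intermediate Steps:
$c = 29$
$\left(c + 113\right)^{2} = \left(29 + 113\right)^{2} = 142^{2} = 20164$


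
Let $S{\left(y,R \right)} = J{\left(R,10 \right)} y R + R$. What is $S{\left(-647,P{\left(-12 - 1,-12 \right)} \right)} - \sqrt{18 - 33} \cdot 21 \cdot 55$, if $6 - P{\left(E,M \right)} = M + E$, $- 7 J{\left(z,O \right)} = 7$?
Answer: $20088 - 1155 i \sqrt{15} \approx 20088.0 - 4473.3 i$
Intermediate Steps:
$J{\left(z,O \right)} = -1$ ($J{\left(z,O \right)} = \left(- \frac{1}{7}\right) 7 = -1$)
$P{\left(E,M \right)} = 6 - E - M$ ($P{\left(E,M \right)} = 6 - \left(M + E\right) = 6 - \left(E + M\right) = 6 - E - M$)
$S{\left(y,R \right)} = R - R y$ ($S{\left(y,R \right)} = - y R + R = - R y + R = R - R y$)
$S{\left(-647,P{\left(-12 - 1,-12 \right)} \right)} - \sqrt{18 - 33} \cdot 21 \cdot 55 = \left(6 - \left(-12 - 1\right) - -12\right) \left(1 - -647\right) - \sqrt{18 - 33} \cdot 21 \cdot 55 = \left(6 - \left(-12 - 1\right) + 12\right) \left(1 + 647\right) - \sqrt{-15} \cdot 21 \cdot 55 = \left(6 - -13 + 12\right) 648 - i \sqrt{15} \cdot 21 \cdot 55 = \left(6 + 13 + 12\right) 648 - 21 i \sqrt{15} \cdot 55 = 31 \cdot 648 - 1155 i \sqrt{15} = 20088 - 1155 i \sqrt{15}$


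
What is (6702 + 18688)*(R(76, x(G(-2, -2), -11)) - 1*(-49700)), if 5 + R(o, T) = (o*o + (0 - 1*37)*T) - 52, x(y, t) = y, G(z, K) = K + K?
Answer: 1410846130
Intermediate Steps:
G(z, K) = 2*K
R(o, T) = -57 + o**2 - 37*T (R(o, T) = -5 + ((o*o + (0 - 1*37)*T) - 52) = -5 + ((o**2 + (0 - 37)*T) - 52) = -5 + ((o**2 - 37*T) - 52) = -5 + (-52 + o**2 - 37*T) = -57 + o**2 - 37*T)
(6702 + 18688)*(R(76, x(G(-2, -2), -11)) - 1*(-49700)) = (6702 + 18688)*((-57 + 76**2 - 74*(-2)) - 1*(-49700)) = 25390*((-57 + 5776 - 37*(-4)) + 49700) = 25390*((-57 + 5776 + 148) + 49700) = 25390*(5867 + 49700) = 25390*55567 = 1410846130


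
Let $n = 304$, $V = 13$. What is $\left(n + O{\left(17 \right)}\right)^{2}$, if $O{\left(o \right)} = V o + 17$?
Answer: $293764$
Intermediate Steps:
$O{\left(o \right)} = 17 + 13 o$ ($O{\left(o \right)} = 13 o + 17 = 17 + 13 o$)
$\left(n + O{\left(17 \right)}\right)^{2} = \left(304 + \left(17 + 13 \cdot 17\right)\right)^{2} = \left(304 + \left(17 + 221\right)\right)^{2} = \left(304 + 238\right)^{2} = 542^{2} = 293764$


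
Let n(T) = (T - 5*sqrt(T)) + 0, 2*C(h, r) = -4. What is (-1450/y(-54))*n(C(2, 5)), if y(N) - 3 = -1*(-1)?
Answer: 725 + 3625*I*sqrt(2)/2 ≈ 725.0 + 2563.3*I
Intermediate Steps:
y(N) = 4 (y(N) = 3 - 1*(-1) = 3 + 1 = 4)
C(h, r) = -2 (C(h, r) = (1/2)*(-4) = -2)
n(T) = T - 5*sqrt(T)
(-1450/y(-54))*n(C(2, 5)) = (-1450/4)*(-2 - 5*I*sqrt(2)) = (-1450*1/4)*(-2 - 5*I*sqrt(2)) = -725*(-2 - 5*I*sqrt(2))/2 = 725 + 3625*I*sqrt(2)/2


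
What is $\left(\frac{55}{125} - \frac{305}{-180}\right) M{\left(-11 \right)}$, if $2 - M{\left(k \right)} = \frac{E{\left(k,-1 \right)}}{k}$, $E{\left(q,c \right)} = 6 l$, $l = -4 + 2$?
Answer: $\frac{1921}{990} \approx 1.9404$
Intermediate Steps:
$l = -2$
$E{\left(q,c \right)} = -12$ ($E{\left(q,c \right)} = 6 \left(-2\right) = -12$)
$M{\left(k \right)} = 2 + \frac{12}{k}$ ($M{\left(k \right)} = 2 - - \frac{12}{k} = 2 + \frac{12}{k}$)
$\left(\frac{55}{125} - \frac{305}{-180}\right) M{\left(-11 \right)} = \left(\frac{55}{125} - \frac{305}{-180}\right) \left(2 + \frac{12}{-11}\right) = \left(55 \cdot \frac{1}{125} - - \frac{61}{36}\right) \left(2 + 12 \left(- \frac{1}{11}\right)\right) = \left(\frac{11}{25} + \frac{61}{36}\right) \left(2 - \frac{12}{11}\right) = \frac{1921}{900} \cdot \frac{10}{11} = \frac{1921}{990}$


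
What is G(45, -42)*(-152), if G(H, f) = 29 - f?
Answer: -10792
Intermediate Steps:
G(45, -42)*(-152) = (29 - 1*(-42))*(-152) = (29 + 42)*(-152) = 71*(-152) = -10792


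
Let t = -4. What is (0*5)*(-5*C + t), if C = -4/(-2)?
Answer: 0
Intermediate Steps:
C = 2 (C = -4*(-½) = 2)
(0*5)*(-5*C + t) = (0*5)*(-5*2 - 4) = 0*(-10 - 4) = 0*(-14) = 0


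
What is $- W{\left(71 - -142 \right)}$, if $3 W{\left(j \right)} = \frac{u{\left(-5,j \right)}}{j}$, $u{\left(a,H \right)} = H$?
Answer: $- \frac{1}{3} \approx -0.33333$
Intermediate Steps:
$W{\left(j \right)} = \frac{1}{3}$ ($W{\left(j \right)} = \frac{j \frac{1}{j}}{3} = \frac{1}{3} \cdot 1 = \frac{1}{3}$)
$- W{\left(71 - -142 \right)} = \left(-1\right) \frac{1}{3} = - \frac{1}{3}$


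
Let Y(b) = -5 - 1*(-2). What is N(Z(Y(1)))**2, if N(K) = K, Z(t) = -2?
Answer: 4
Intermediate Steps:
Y(b) = -3 (Y(b) = -5 + 2 = -3)
N(Z(Y(1)))**2 = (-2)**2 = 4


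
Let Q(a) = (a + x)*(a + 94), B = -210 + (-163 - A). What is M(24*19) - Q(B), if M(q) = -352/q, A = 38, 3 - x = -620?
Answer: 3830584/57 ≈ 67203.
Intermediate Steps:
x = 623 (x = 3 - 1*(-620) = 3 + 620 = 623)
B = -411 (B = -210 + (-163 - 1*38) = -210 + (-163 - 38) = -210 - 201 = -411)
Q(a) = (94 + a)*(623 + a) (Q(a) = (a + 623)*(a + 94) = (623 + a)*(94 + a) = (94 + a)*(623 + a))
M(24*19) - Q(B) = -352/(24*19) - (58562 + (-411)² + 717*(-411)) = -352/456 - (58562 + 168921 - 294687) = -352*1/456 - 1*(-67204) = -44/57 + 67204 = 3830584/57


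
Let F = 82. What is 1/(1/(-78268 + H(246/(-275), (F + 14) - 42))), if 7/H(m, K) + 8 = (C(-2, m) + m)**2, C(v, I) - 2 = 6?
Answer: -251483633713/3213116 ≈ -78268.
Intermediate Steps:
C(v, I) = 8 (C(v, I) = 2 + 6 = 8)
H(m, K) = 7/(-8 + (8 + m)**2)
1/(1/(-78268 + H(246/(-275), (F + 14) - 42))) = 1/(1/(-78268 + 7/(-8 + (8 + 246/(-275))**2))) = 1/(1/(-78268 + 7/(-8 + (8 + 246*(-1/275))**2))) = 1/(1/(-78268 + 7/(-8 + (8 - 246/275)**2))) = 1/(1/(-78268 + 7/(-8 + (1954/275)**2))) = 1/(1/(-78268 + 7/(-8 + 3818116/75625))) = 1/(1/(-78268 + 7/(3213116/75625))) = 1/(1/(-78268 + 7*(75625/3213116))) = 1/(1/(-78268 + 529375/3213116)) = 1/(1/(-251483633713/3213116)) = 1/(-3213116/251483633713) = -251483633713/3213116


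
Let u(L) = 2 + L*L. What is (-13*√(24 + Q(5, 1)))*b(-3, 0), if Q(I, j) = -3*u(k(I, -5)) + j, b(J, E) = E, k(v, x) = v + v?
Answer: 0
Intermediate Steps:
k(v, x) = 2*v
u(L) = 2 + L²
Q(I, j) = -6 + j - 12*I² (Q(I, j) = -3*(2 + (2*I)²) + j = -3*(2 + 4*I²) + j = (-6 - 12*I²) + j = -6 + j - 12*I²)
(-13*√(24 + Q(5, 1)))*b(-3, 0) = -13*√(24 + (-6 + 1 - 12*5²))*0 = -13*√(24 + (-6 + 1 - 12*25))*0 = -13*√(24 + (-6 + 1 - 300))*0 = -13*√(24 - 305)*0 = -13*I*√281*0 = 0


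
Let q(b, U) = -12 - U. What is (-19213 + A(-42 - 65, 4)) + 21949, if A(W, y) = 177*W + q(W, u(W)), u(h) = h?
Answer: -16108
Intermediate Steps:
A(W, y) = -12 + 176*W (A(W, y) = 177*W + (-12 - W) = -12 + 176*W)
(-19213 + A(-42 - 65, 4)) + 21949 = (-19213 + (-12 + 176*(-42 - 65))) + 21949 = (-19213 + (-12 + 176*(-107))) + 21949 = (-19213 + (-12 - 18832)) + 21949 = (-19213 - 18844) + 21949 = -38057 + 21949 = -16108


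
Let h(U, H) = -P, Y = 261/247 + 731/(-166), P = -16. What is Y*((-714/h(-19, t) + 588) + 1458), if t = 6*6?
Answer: -2197205541/328016 ≈ -6698.5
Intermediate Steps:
t = 36
Y = -137231/41002 (Y = 261*(1/247) + 731*(-1/166) = 261/247 - 731/166 = -137231/41002 ≈ -3.3469)
h(U, H) = 16 (h(U, H) = -1*(-16) = 16)
Y*((-714/h(-19, t) + 588) + 1458) = -137231*((-714/16 + 588) + 1458)/41002 = -137231*((-714*1/16 + 588) + 1458)/41002 = -137231*((-357/8 + 588) + 1458)/41002 = -137231*(4347/8 + 1458)/41002 = -137231/41002*16011/8 = -2197205541/328016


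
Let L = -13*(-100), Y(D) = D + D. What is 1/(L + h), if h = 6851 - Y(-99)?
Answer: 1/8349 ≈ 0.00011977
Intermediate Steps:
Y(D) = 2*D
h = 7049 (h = 6851 - 2*(-99) = 6851 - 1*(-198) = 6851 + 198 = 7049)
L = 1300
1/(L + h) = 1/(1300 + 7049) = 1/8349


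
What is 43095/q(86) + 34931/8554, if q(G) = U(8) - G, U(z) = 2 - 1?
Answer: -330919/658 ≈ -502.92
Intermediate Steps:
U(z) = 1
q(G) = 1 - G
43095/q(86) + 34931/8554 = 43095/(1 - 1*86) + 34931/8554 = 43095/(1 - 86) + 34931*(1/8554) = 43095/(-85) + 2687/658 = 43095*(-1/85) + 2687/658 = -507 + 2687/658 = -330919/658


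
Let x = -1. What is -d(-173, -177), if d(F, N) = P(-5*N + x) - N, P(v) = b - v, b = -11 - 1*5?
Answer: 723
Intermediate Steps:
b = -16 (b = -11 - 5 = -16)
P(v) = -16 - v
d(F, N) = -15 + 4*N (d(F, N) = (-16 - (-5*N - 1)) - N = (-16 - (-1 - 5*N)) - N = (-16 + (1 + 5*N)) - N = (-15 + 5*N) - N = -15 + 4*N)
-d(-173, -177) = -(-15 + 4*(-177)) = -(-15 - 708) = -1*(-723) = 723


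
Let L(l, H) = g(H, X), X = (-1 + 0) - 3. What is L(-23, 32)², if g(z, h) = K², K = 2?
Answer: 16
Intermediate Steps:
X = -4 (X = -1 - 3 = -4)
g(z, h) = 4 (g(z, h) = 2² = 4)
L(l, H) = 4
L(-23, 32)² = 4² = 16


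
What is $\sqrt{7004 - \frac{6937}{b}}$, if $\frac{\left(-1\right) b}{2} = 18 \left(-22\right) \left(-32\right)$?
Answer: $\frac{\sqrt{1952679443}}{528} \approx 83.692$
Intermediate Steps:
$b = -25344$ ($b = - 2 \cdot 18 \left(-22\right) \left(-32\right) = - 2 \left(\left(-396\right) \left(-32\right)\right) = \left(-2\right) 12672 = -25344$)
$\sqrt{7004 - \frac{6937}{b}} = \sqrt{7004 - \frac{6937}{-25344}} = \sqrt{7004 - - \frac{6937}{25344}} = \sqrt{7004 + \frac{6937}{25344}} = \sqrt{\frac{177516313}{25344}} = \frac{\sqrt{1952679443}}{528}$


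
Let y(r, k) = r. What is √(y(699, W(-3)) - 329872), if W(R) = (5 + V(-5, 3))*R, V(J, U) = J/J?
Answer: I*√329173 ≈ 573.74*I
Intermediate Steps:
V(J, U) = 1
W(R) = 6*R (W(R) = (5 + 1)*R = 6*R)
√(y(699, W(-3)) - 329872) = √(699 - 329872) = √(-329173) = I*√329173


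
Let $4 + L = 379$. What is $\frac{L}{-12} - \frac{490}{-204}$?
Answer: $- \frac{5885}{204} \approx -28.848$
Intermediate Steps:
$L = 375$ ($L = -4 + 379 = 375$)
$\frac{L}{-12} - \frac{490}{-204} = \frac{375}{-12} - \frac{490}{-204} = 375 \left(- \frac{1}{12}\right) - - \frac{245}{102} = - \frac{125}{4} + \frac{245}{102} = - \frac{5885}{204}$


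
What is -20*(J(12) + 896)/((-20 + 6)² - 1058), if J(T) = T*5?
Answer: 9560/431 ≈ 22.181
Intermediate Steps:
J(T) = 5*T
-20*(J(12) + 896)/((-20 + 6)² - 1058) = -20*(5*12 + 896)/((-20 + 6)² - 1058) = -20*(60 + 896)/((-14)² - 1058) = -19120/(196 - 1058) = -19120/(-862) = -19120*(-1)/862 = -20*(-478/431) = 9560/431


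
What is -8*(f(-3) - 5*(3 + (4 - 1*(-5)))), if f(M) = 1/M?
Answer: 1448/3 ≈ 482.67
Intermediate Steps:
-8*(f(-3) - 5*(3 + (4 - 1*(-5)))) = -8*(1/(-3) - 5*(3 + (4 - 1*(-5)))) = -8*(-⅓ - 5*(3 + (4 + 5))) = -8*(-⅓ - 5*(3 + 9)) = -8*(-⅓ - 5*12) = -8*(-⅓ - 60) = -8*(-181/3) = 1448/3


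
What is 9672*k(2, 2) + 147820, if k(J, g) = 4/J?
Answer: 167164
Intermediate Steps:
9672*k(2, 2) + 147820 = 9672*(4/2) + 147820 = 9672*(4*(1/2)) + 147820 = 9672*2 + 147820 = 19344 + 147820 = 167164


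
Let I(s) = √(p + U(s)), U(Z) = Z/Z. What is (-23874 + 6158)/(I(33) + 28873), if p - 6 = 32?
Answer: -19673618/32063465 + 8858*√39/416825045 ≈ -0.61345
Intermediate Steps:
p = 38 (p = 6 + 32 = 38)
U(Z) = 1
I(s) = √39 (I(s) = √(38 + 1) = √39)
(-23874 + 6158)/(I(33) + 28873) = (-23874 + 6158)/(√39 + 28873) = -17716/(28873 + √39)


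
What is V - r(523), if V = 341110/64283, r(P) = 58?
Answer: -3387304/64283 ≈ -52.694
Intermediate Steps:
V = 341110/64283 (V = 341110*(1/64283) = 341110/64283 ≈ 5.3064)
V - r(523) = 341110/64283 - 1*58 = 341110/64283 - 58 = -3387304/64283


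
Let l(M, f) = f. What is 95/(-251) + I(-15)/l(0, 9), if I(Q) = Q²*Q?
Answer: -94220/251 ≈ -375.38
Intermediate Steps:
I(Q) = Q³
95/(-251) + I(-15)/l(0, 9) = 95/(-251) + (-15)³/9 = 95*(-1/251) - 3375*⅑ = -95/251 - 375 = -94220/251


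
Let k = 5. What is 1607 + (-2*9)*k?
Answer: 1517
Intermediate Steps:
1607 + (-2*9)*k = 1607 - 2*9*5 = 1607 - 18*5 = 1607 - 90 = 1517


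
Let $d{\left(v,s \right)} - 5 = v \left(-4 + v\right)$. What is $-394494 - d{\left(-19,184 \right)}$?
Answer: $-394936$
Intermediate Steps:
$d{\left(v,s \right)} = 5 + v \left(-4 + v\right)$
$-394494 - d{\left(-19,184 \right)} = -394494 - \left(5 + \left(-19\right)^{2} - -76\right) = -394494 - \left(5 + 361 + 76\right) = -394494 - 442 = -394936$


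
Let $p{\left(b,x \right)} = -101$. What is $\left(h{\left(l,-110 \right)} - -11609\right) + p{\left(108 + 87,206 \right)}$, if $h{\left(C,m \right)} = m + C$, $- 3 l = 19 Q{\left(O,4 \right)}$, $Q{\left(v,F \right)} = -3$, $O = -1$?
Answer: $11417$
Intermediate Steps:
$l = 19$ ($l = - \frac{19 \left(-3\right)}{3} = \left(- \frac{1}{3}\right) \left(-57\right) = 19$)
$h{\left(C,m \right)} = C + m$
$\left(h{\left(l,-110 \right)} - -11609\right) + p{\left(108 + 87,206 \right)} = \left(\left(19 - 110\right) - -11609\right) - 101 = \left(-91 + 11609\right) - 101 = 11518 - 101 = 11417$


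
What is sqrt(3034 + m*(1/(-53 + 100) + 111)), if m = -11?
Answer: 20*sqrt(10011)/47 ≈ 42.577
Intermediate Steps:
sqrt(3034 + m*(1/(-53 + 100) + 111)) = sqrt(3034 - 11*(1/(-53 + 100) + 111)) = sqrt(3034 - 11*(1/47 + 111)) = sqrt(3034 - 11*5218/47) = sqrt(3034 - 57398/47) = sqrt(85200/47) = 20*sqrt(10011)/47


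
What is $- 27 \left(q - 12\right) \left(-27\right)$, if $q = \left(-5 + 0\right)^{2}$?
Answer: $9477$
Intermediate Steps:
$q = 25$ ($q = \left(-5\right)^{2} = 25$)
$- 27 \left(q - 12\right) \left(-27\right) = - 27 \left(25 - 12\right) \left(-27\right) = \left(-27\right) 13 \left(-27\right) = \left(-351\right) \left(-27\right) = 9477$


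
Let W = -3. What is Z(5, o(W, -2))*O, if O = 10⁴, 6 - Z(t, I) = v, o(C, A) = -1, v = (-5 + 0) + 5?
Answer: 60000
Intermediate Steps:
v = 0 (v = -5 + 5 = 0)
Z(t, I) = 6 (Z(t, I) = 6 - 1*0 = 6 + 0 = 6)
O = 10000
Z(5, o(W, -2))*O = 6*10000 = 60000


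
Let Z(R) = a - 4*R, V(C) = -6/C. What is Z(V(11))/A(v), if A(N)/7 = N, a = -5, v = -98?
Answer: 31/7546 ≈ 0.0041081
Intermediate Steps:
A(N) = 7*N
Z(R) = -5 - 4*R
Z(V(11))/A(v) = (-5 - (-24)/11)/((7*(-98))) = (-5 - (-24)/11)/(-686) = (-5 - 4*(-6/11))*(-1/686) = (-5 + 24/11)*(-1/686) = -31/11*(-1/686) = 31/7546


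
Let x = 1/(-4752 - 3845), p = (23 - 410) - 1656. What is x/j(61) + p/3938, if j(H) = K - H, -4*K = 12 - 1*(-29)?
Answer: -5005630483/9648671010 ≈ -0.51879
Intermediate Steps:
K = -41/4 (K = -(12 - 1*(-29))/4 = -(12 + 29)/4 = -1/4*41 = -41/4 ≈ -10.250)
p = -2043 (p = -387 - 1656 = -2043)
j(H) = -41/4 - H
x = -1/8597 (x = 1/(-8597) = -1/8597 ≈ -0.00011632)
x/j(61) + p/3938 = -1/(8597*(-41/4 - 1*61)) - 2043/3938 = -1/(8597*(-41/4 - 61)) - 2043*1/3938 = -1/(8597*(-285/4)) - 2043/3938 = -1/8597*(-4/285) - 2043/3938 = 4/2450145 - 2043/3938 = -5005630483/9648671010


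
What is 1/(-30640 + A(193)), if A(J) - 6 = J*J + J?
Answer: 1/6808 ≈ 0.00014689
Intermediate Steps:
A(J) = 6 + J + J² (A(J) = 6 + (J*J + J) = 6 + (J² + J) = 6 + (J + J²) = 6 + J + J²)
1/(-30640 + A(193)) = 1/(-30640 + (6 + 193 + 193²)) = 1/(-30640 + (6 + 193 + 37249)) = 1/(-30640 + 37448) = 1/6808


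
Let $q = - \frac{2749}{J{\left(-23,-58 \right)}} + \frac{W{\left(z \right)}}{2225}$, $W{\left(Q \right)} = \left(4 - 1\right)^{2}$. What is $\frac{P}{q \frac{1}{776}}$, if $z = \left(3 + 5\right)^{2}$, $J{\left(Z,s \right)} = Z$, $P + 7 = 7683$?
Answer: $\frac{76206944200}{1529183} \approx 49835.0$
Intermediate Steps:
$P = 7676$ ($P = -7 + 7683 = 7676$)
$z = 64$ ($z = 8^{2} = 64$)
$W{\left(Q \right)} = 9$ ($W{\left(Q \right)} = 3^{2} = 9$)
$q = \frac{6116732}{51175}$ ($q = - \frac{2749}{-23} + \frac{9}{2225} = \left(-2749\right) \left(- \frac{1}{23}\right) + 9 \cdot \frac{1}{2225} = \frac{2749}{23} + \frac{9}{2225} = \frac{6116732}{51175} \approx 119.53$)
$\frac{P}{q \frac{1}{776}} = \frac{7676}{\frac{6116732}{51175} \cdot \frac{1}{776}} = \frac{7676}{\frac{1529183}{9927950}} = 7676 \cdot \frac{9927950}{1529183} = \frac{76206944200}{1529183}$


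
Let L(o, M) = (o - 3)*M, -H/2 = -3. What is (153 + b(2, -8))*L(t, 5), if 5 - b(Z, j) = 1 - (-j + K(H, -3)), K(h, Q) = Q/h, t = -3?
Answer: -4935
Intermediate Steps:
H = 6 (H = -2*(-3) = 6)
L(o, M) = M*(-3 + o) (L(o, M) = (-3 + o)*M = M*(-3 + o))
b(Z, j) = 7/2 - j (b(Z, j) = 5 - (1 - (-j - 3/6)) = 5 - (1 - (-j - 3*⅙)) = 5 - (1 - (-j - ½)) = 5 - (1 - (-½ - j)) = 5 - (1 + (½ + j)) = 5 - (3/2 + j) = 5 + (-3/2 - j) = 7/2 - j)
(153 + b(2, -8))*L(t, 5) = (153 + (7/2 - 1*(-8)))*(5*(-3 - 3)) = (153 + (7/2 + 8))*(5*(-6)) = (153 + 23/2)*(-30) = (329/2)*(-30) = -4935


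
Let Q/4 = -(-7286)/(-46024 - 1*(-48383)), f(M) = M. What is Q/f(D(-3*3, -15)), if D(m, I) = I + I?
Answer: -14572/35385 ≈ -0.41181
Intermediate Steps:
D(m, I) = 2*I
Q = 29144/2359 (Q = 4*(-(-7286)/(-46024 - 1*(-48383))) = 4*(-(-7286)/(-46024 + 48383)) = 4*(-(-7286)/2359) = 4*(-1*(-7286/2359)) = 4*(7286/2359) = 29144/2359 ≈ 12.354)
Q/f(D(-3*3, -15)) = 29144/(2359*((2*(-15)))) = (29144/2359)/(-30) = (29144/2359)*(-1/30) = -14572/35385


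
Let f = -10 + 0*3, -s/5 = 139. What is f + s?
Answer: -705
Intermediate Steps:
s = -695 (s = -5*139 = -695)
f = -10 (f = -10 + 0 = -10)
f + s = -10 - 695 = -705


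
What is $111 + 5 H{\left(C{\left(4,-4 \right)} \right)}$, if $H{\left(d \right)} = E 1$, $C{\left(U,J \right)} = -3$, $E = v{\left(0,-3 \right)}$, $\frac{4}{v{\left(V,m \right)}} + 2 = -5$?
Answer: $\frac{757}{7} \approx 108.14$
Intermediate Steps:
$v{\left(V,m \right)} = - \frac{4}{7}$ ($v{\left(V,m \right)} = \frac{4}{-2 - 5} = \frac{4}{-7} = 4 \left(- \frac{1}{7}\right) = - \frac{4}{7}$)
$E = - \frac{4}{7} \approx -0.57143$
$H{\left(d \right)} = - \frac{4}{7}$ ($H{\left(d \right)} = \left(- \frac{4}{7}\right) 1 = - \frac{4}{7}$)
$111 + 5 H{\left(C{\left(4,-4 \right)} \right)} = 111 + 5 \left(- \frac{4}{7}\right) = 111 - \frac{20}{7} = \frac{757}{7}$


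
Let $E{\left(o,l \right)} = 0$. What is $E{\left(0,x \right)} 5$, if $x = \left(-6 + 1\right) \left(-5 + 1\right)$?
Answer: $0$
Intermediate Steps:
$x = 20$ ($x = \left(-5\right) \left(-4\right) = 20$)
$E{\left(0,x \right)} 5 = 0 \cdot 5 = 0$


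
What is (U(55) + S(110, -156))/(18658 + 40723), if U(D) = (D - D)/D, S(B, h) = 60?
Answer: 60/59381 ≈ 0.0010104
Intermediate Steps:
U(D) = 0 (U(D) = 0/D = 0)
(U(55) + S(110, -156))/(18658 + 40723) = (0 + 60)/(18658 + 40723) = 60/59381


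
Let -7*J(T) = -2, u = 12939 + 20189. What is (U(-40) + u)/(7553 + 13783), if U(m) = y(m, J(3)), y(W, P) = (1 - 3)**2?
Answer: 2761/1778 ≈ 1.5529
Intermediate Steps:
u = 33128
J(T) = 2/7 (J(T) = -1/7*(-2) = 2/7)
y(W, P) = 4 (y(W, P) = (-2)**2 = 4)
U(m) = 4
(U(-40) + u)/(7553 + 13783) = (4 + 33128)/(7553 + 13783) = 33132/21336 = 33132*(1/21336) = 2761/1778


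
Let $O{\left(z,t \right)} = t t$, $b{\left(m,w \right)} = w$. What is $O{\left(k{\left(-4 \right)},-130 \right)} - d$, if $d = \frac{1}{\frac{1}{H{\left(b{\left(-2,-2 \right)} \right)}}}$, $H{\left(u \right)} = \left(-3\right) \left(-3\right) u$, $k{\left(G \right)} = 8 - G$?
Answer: $16918$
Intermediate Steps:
$H{\left(u \right)} = 9 u$
$O{\left(z,t \right)} = t^{2}$
$d = -18$ ($d = \frac{1}{\frac{1}{9 \left(-2\right)}} = \frac{1}{\frac{1}{-18}} = \frac{1}{- \frac{1}{18}} = -18$)
$O{\left(k{\left(-4 \right)},-130 \right)} - d = \left(-130\right)^{2} - -18 = 16900 + 18 = 16918$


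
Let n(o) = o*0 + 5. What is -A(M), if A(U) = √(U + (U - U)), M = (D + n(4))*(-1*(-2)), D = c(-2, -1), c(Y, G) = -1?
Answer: -2*√2 ≈ -2.8284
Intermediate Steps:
n(o) = 5 (n(o) = 0 + 5 = 5)
D = -1
M = 8 (M = (-1 + 5)*(-1*(-2)) = 4*2 = 8)
A(U) = √U (A(U) = √(U + 0) = √U)
-A(M) = -√8 = -2*√2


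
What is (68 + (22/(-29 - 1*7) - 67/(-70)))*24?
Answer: 172232/105 ≈ 1640.3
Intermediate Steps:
(68 + (22/(-29 - 1*7) - 67/(-70)))*24 = (68 + (22/(-29 - 7) - 67*(-1/70)))*24 = (68 + (22/(-36) + 67/70))*24 = (68 + (22*(-1/36) + 67/70))*24 = (68 + (-11/18 + 67/70))*24 = (68 + 109/315)*24 = (21529/315)*24 = 172232/105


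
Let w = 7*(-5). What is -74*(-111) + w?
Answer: 8179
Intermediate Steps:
w = -35
-74*(-111) + w = -74*(-111) - 35 = 8214 - 35 = 8179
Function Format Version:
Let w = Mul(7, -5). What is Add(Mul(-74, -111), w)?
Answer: 8179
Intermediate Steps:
w = -35
Add(Mul(-74, -111), w) = Add(Mul(-74, -111), -35) = Add(8214, -35) = 8179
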